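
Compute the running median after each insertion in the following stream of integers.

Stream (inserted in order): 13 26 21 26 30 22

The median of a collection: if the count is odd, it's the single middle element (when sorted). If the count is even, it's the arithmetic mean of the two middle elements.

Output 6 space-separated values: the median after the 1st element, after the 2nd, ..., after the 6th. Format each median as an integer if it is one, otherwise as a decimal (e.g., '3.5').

Answer: 13 19.5 21 23.5 26 24

Derivation:
Step 1: insert 13 -> lo=[13] (size 1, max 13) hi=[] (size 0) -> median=13
Step 2: insert 26 -> lo=[13] (size 1, max 13) hi=[26] (size 1, min 26) -> median=19.5
Step 3: insert 21 -> lo=[13, 21] (size 2, max 21) hi=[26] (size 1, min 26) -> median=21
Step 4: insert 26 -> lo=[13, 21] (size 2, max 21) hi=[26, 26] (size 2, min 26) -> median=23.5
Step 5: insert 30 -> lo=[13, 21, 26] (size 3, max 26) hi=[26, 30] (size 2, min 26) -> median=26
Step 6: insert 22 -> lo=[13, 21, 22] (size 3, max 22) hi=[26, 26, 30] (size 3, min 26) -> median=24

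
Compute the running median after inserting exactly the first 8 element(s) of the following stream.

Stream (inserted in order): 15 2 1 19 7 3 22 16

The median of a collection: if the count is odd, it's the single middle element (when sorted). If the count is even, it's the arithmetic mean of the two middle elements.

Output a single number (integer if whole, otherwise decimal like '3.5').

Step 1: insert 15 -> lo=[15] (size 1, max 15) hi=[] (size 0) -> median=15
Step 2: insert 2 -> lo=[2] (size 1, max 2) hi=[15] (size 1, min 15) -> median=8.5
Step 3: insert 1 -> lo=[1, 2] (size 2, max 2) hi=[15] (size 1, min 15) -> median=2
Step 4: insert 19 -> lo=[1, 2] (size 2, max 2) hi=[15, 19] (size 2, min 15) -> median=8.5
Step 5: insert 7 -> lo=[1, 2, 7] (size 3, max 7) hi=[15, 19] (size 2, min 15) -> median=7
Step 6: insert 3 -> lo=[1, 2, 3] (size 3, max 3) hi=[7, 15, 19] (size 3, min 7) -> median=5
Step 7: insert 22 -> lo=[1, 2, 3, 7] (size 4, max 7) hi=[15, 19, 22] (size 3, min 15) -> median=7
Step 8: insert 16 -> lo=[1, 2, 3, 7] (size 4, max 7) hi=[15, 16, 19, 22] (size 4, min 15) -> median=11

Answer: 11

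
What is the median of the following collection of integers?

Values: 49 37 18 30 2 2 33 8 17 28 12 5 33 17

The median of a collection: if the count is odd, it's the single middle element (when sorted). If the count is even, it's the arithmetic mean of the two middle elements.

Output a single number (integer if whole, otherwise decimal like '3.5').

Step 1: insert 49 -> lo=[49] (size 1, max 49) hi=[] (size 0) -> median=49
Step 2: insert 37 -> lo=[37] (size 1, max 37) hi=[49] (size 1, min 49) -> median=43
Step 3: insert 18 -> lo=[18, 37] (size 2, max 37) hi=[49] (size 1, min 49) -> median=37
Step 4: insert 30 -> lo=[18, 30] (size 2, max 30) hi=[37, 49] (size 2, min 37) -> median=33.5
Step 5: insert 2 -> lo=[2, 18, 30] (size 3, max 30) hi=[37, 49] (size 2, min 37) -> median=30
Step 6: insert 2 -> lo=[2, 2, 18] (size 3, max 18) hi=[30, 37, 49] (size 3, min 30) -> median=24
Step 7: insert 33 -> lo=[2, 2, 18, 30] (size 4, max 30) hi=[33, 37, 49] (size 3, min 33) -> median=30
Step 8: insert 8 -> lo=[2, 2, 8, 18] (size 4, max 18) hi=[30, 33, 37, 49] (size 4, min 30) -> median=24
Step 9: insert 17 -> lo=[2, 2, 8, 17, 18] (size 5, max 18) hi=[30, 33, 37, 49] (size 4, min 30) -> median=18
Step 10: insert 28 -> lo=[2, 2, 8, 17, 18] (size 5, max 18) hi=[28, 30, 33, 37, 49] (size 5, min 28) -> median=23
Step 11: insert 12 -> lo=[2, 2, 8, 12, 17, 18] (size 6, max 18) hi=[28, 30, 33, 37, 49] (size 5, min 28) -> median=18
Step 12: insert 5 -> lo=[2, 2, 5, 8, 12, 17] (size 6, max 17) hi=[18, 28, 30, 33, 37, 49] (size 6, min 18) -> median=17.5
Step 13: insert 33 -> lo=[2, 2, 5, 8, 12, 17, 18] (size 7, max 18) hi=[28, 30, 33, 33, 37, 49] (size 6, min 28) -> median=18
Step 14: insert 17 -> lo=[2, 2, 5, 8, 12, 17, 17] (size 7, max 17) hi=[18, 28, 30, 33, 33, 37, 49] (size 7, min 18) -> median=17.5

Answer: 17.5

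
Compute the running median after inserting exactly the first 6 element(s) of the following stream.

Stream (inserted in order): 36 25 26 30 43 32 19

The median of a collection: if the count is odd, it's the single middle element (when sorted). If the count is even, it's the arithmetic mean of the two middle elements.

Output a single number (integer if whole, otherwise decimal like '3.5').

Step 1: insert 36 -> lo=[36] (size 1, max 36) hi=[] (size 0) -> median=36
Step 2: insert 25 -> lo=[25] (size 1, max 25) hi=[36] (size 1, min 36) -> median=30.5
Step 3: insert 26 -> lo=[25, 26] (size 2, max 26) hi=[36] (size 1, min 36) -> median=26
Step 4: insert 30 -> lo=[25, 26] (size 2, max 26) hi=[30, 36] (size 2, min 30) -> median=28
Step 5: insert 43 -> lo=[25, 26, 30] (size 3, max 30) hi=[36, 43] (size 2, min 36) -> median=30
Step 6: insert 32 -> lo=[25, 26, 30] (size 3, max 30) hi=[32, 36, 43] (size 3, min 32) -> median=31

Answer: 31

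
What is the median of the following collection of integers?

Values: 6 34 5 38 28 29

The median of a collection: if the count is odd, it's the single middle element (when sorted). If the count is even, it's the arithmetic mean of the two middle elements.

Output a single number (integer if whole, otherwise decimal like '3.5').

Answer: 28.5

Derivation:
Step 1: insert 6 -> lo=[6] (size 1, max 6) hi=[] (size 0) -> median=6
Step 2: insert 34 -> lo=[6] (size 1, max 6) hi=[34] (size 1, min 34) -> median=20
Step 3: insert 5 -> lo=[5, 6] (size 2, max 6) hi=[34] (size 1, min 34) -> median=6
Step 4: insert 38 -> lo=[5, 6] (size 2, max 6) hi=[34, 38] (size 2, min 34) -> median=20
Step 5: insert 28 -> lo=[5, 6, 28] (size 3, max 28) hi=[34, 38] (size 2, min 34) -> median=28
Step 6: insert 29 -> lo=[5, 6, 28] (size 3, max 28) hi=[29, 34, 38] (size 3, min 29) -> median=28.5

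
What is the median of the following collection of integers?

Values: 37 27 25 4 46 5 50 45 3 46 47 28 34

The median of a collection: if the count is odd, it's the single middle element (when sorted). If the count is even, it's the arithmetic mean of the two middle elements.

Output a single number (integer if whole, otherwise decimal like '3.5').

Answer: 34

Derivation:
Step 1: insert 37 -> lo=[37] (size 1, max 37) hi=[] (size 0) -> median=37
Step 2: insert 27 -> lo=[27] (size 1, max 27) hi=[37] (size 1, min 37) -> median=32
Step 3: insert 25 -> lo=[25, 27] (size 2, max 27) hi=[37] (size 1, min 37) -> median=27
Step 4: insert 4 -> lo=[4, 25] (size 2, max 25) hi=[27, 37] (size 2, min 27) -> median=26
Step 5: insert 46 -> lo=[4, 25, 27] (size 3, max 27) hi=[37, 46] (size 2, min 37) -> median=27
Step 6: insert 5 -> lo=[4, 5, 25] (size 3, max 25) hi=[27, 37, 46] (size 3, min 27) -> median=26
Step 7: insert 50 -> lo=[4, 5, 25, 27] (size 4, max 27) hi=[37, 46, 50] (size 3, min 37) -> median=27
Step 8: insert 45 -> lo=[4, 5, 25, 27] (size 4, max 27) hi=[37, 45, 46, 50] (size 4, min 37) -> median=32
Step 9: insert 3 -> lo=[3, 4, 5, 25, 27] (size 5, max 27) hi=[37, 45, 46, 50] (size 4, min 37) -> median=27
Step 10: insert 46 -> lo=[3, 4, 5, 25, 27] (size 5, max 27) hi=[37, 45, 46, 46, 50] (size 5, min 37) -> median=32
Step 11: insert 47 -> lo=[3, 4, 5, 25, 27, 37] (size 6, max 37) hi=[45, 46, 46, 47, 50] (size 5, min 45) -> median=37
Step 12: insert 28 -> lo=[3, 4, 5, 25, 27, 28] (size 6, max 28) hi=[37, 45, 46, 46, 47, 50] (size 6, min 37) -> median=32.5
Step 13: insert 34 -> lo=[3, 4, 5, 25, 27, 28, 34] (size 7, max 34) hi=[37, 45, 46, 46, 47, 50] (size 6, min 37) -> median=34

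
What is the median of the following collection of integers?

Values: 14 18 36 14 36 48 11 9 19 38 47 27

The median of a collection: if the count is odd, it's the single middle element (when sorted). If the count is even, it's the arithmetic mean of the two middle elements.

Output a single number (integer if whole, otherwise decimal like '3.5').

Answer: 23

Derivation:
Step 1: insert 14 -> lo=[14] (size 1, max 14) hi=[] (size 0) -> median=14
Step 2: insert 18 -> lo=[14] (size 1, max 14) hi=[18] (size 1, min 18) -> median=16
Step 3: insert 36 -> lo=[14, 18] (size 2, max 18) hi=[36] (size 1, min 36) -> median=18
Step 4: insert 14 -> lo=[14, 14] (size 2, max 14) hi=[18, 36] (size 2, min 18) -> median=16
Step 5: insert 36 -> lo=[14, 14, 18] (size 3, max 18) hi=[36, 36] (size 2, min 36) -> median=18
Step 6: insert 48 -> lo=[14, 14, 18] (size 3, max 18) hi=[36, 36, 48] (size 3, min 36) -> median=27
Step 7: insert 11 -> lo=[11, 14, 14, 18] (size 4, max 18) hi=[36, 36, 48] (size 3, min 36) -> median=18
Step 8: insert 9 -> lo=[9, 11, 14, 14] (size 4, max 14) hi=[18, 36, 36, 48] (size 4, min 18) -> median=16
Step 9: insert 19 -> lo=[9, 11, 14, 14, 18] (size 5, max 18) hi=[19, 36, 36, 48] (size 4, min 19) -> median=18
Step 10: insert 38 -> lo=[9, 11, 14, 14, 18] (size 5, max 18) hi=[19, 36, 36, 38, 48] (size 5, min 19) -> median=18.5
Step 11: insert 47 -> lo=[9, 11, 14, 14, 18, 19] (size 6, max 19) hi=[36, 36, 38, 47, 48] (size 5, min 36) -> median=19
Step 12: insert 27 -> lo=[9, 11, 14, 14, 18, 19] (size 6, max 19) hi=[27, 36, 36, 38, 47, 48] (size 6, min 27) -> median=23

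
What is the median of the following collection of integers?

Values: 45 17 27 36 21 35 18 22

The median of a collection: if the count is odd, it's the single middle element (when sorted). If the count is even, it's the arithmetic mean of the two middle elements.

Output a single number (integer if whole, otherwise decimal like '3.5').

Step 1: insert 45 -> lo=[45] (size 1, max 45) hi=[] (size 0) -> median=45
Step 2: insert 17 -> lo=[17] (size 1, max 17) hi=[45] (size 1, min 45) -> median=31
Step 3: insert 27 -> lo=[17, 27] (size 2, max 27) hi=[45] (size 1, min 45) -> median=27
Step 4: insert 36 -> lo=[17, 27] (size 2, max 27) hi=[36, 45] (size 2, min 36) -> median=31.5
Step 5: insert 21 -> lo=[17, 21, 27] (size 3, max 27) hi=[36, 45] (size 2, min 36) -> median=27
Step 6: insert 35 -> lo=[17, 21, 27] (size 3, max 27) hi=[35, 36, 45] (size 3, min 35) -> median=31
Step 7: insert 18 -> lo=[17, 18, 21, 27] (size 4, max 27) hi=[35, 36, 45] (size 3, min 35) -> median=27
Step 8: insert 22 -> lo=[17, 18, 21, 22] (size 4, max 22) hi=[27, 35, 36, 45] (size 4, min 27) -> median=24.5

Answer: 24.5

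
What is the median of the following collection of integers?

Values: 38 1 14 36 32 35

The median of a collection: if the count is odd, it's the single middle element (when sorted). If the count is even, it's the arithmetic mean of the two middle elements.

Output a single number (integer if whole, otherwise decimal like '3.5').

Answer: 33.5

Derivation:
Step 1: insert 38 -> lo=[38] (size 1, max 38) hi=[] (size 0) -> median=38
Step 2: insert 1 -> lo=[1] (size 1, max 1) hi=[38] (size 1, min 38) -> median=19.5
Step 3: insert 14 -> lo=[1, 14] (size 2, max 14) hi=[38] (size 1, min 38) -> median=14
Step 4: insert 36 -> lo=[1, 14] (size 2, max 14) hi=[36, 38] (size 2, min 36) -> median=25
Step 5: insert 32 -> lo=[1, 14, 32] (size 3, max 32) hi=[36, 38] (size 2, min 36) -> median=32
Step 6: insert 35 -> lo=[1, 14, 32] (size 3, max 32) hi=[35, 36, 38] (size 3, min 35) -> median=33.5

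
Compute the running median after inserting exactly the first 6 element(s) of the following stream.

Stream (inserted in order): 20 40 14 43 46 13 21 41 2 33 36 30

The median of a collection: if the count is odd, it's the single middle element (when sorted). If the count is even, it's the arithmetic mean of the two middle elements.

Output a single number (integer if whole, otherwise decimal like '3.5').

Step 1: insert 20 -> lo=[20] (size 1, max 20) hi=[] (size 0) -> median=20
Step 2: insert 40 -> lo=[20] (size 1, max 20) hi=[40] (size 1, min 40) -> median=30
Step 3: insert 14 -> lo=[14, 20] (size 2, max 20) hi=[40] (size 1, min 40) -> median=20
Step 4: insert 43 -> lo=[14, 20] (size 2, max 20) hi=[40, 43] (size 2, min 40) -> median=30
Step 5: insert 46 -> lo=[14, 20, 40] (size 3, max 40) hi=[43, 46] (size 2, min 43) -> median=40
Step 6: insert 13 -> lo=[13, 14, 20] (size 3, max 20) hi=[40, 43, 46] (size 3, min 40) -> median=30

Answer: 30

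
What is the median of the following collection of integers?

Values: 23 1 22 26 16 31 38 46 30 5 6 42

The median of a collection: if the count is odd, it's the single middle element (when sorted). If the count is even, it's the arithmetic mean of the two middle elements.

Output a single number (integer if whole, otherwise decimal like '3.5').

Step 1: insert 23 -> lo=[23] (size 1, max 23) hi=[] (size 0) -> median=23
Step 2: insert 1 -> lo=[1] (size 1, max 1) hi=[23] (size 1, min 23) -> median=12
Step 3: insert 22 -> lo=[1, 22] (size 2, max 22) hi=[23] (size 1, min 23) -> median=22
Step 4: insert 26 -> lo=[1, 22] (size 2, max 22) hi=[23, 26] (size 2, min 23) -> median=22.5
Step 5: insert 16 -> lo=[1, 16, 22] (size 3, max 22) hi=[23, 26] (size 2, min 23) -> median=22
Step 6: insert 31 -> lo=[1, 16, 22] (size 3, max 22) hi=[23, 26, 31] (size 3, min 23) -> median=22.5
Step 7: insert 38 -> lo=[1, 16, 22, 23] (size 4, max 23) hi=[26, 31, 38] (size 3, min 26) -> median=23
Step 8: insert 46 -> lo=[1, 16, 22, 23] (size 4, max 23) hi=[26, 31, 38, 46] (size 4, min 26) -> median=24.5
Step 9: insert 30 -> lo=[1, 16, 22, 23, 26] (size 5, max 26) hi=[30, 31, 38, 46] (size 4, min 30) -> median=26
Step 10: insert 5 -> lo=[1, 5, 16, 22, 23] (size 5, max 23) hi=[26, 30, 31, 38, 46] (size 5, min 26) -> median=24.5
Step 11: insert 6 -> lo=[1, 5, 6, 16, 22, 23] (size 6, max 23) hi=[26, 30, 31, 38, 46] (size 5, min 26) -> median=23
Step 12: insert 42 -> lo=[1, 5, 6, 16, 22, 23] (size 6, max 23) hi=[26, 30, 31, 38, 42, 46] (size 6, min 26) -> median=24.5

Answer: 24.5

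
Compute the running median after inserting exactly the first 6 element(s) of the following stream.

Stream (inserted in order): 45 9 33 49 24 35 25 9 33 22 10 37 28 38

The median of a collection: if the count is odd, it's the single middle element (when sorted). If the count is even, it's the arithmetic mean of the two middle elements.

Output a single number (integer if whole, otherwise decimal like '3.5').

Answer: 34

Derivation:
Step 1: insert 45 -> lo=[45] (size 1, max 45) hi=[] (size 0) -> median=45
Step 2: insert 9 -> lo=[9] (size 1, max 9) hi=[45] (size 1, min 45) -> median=27
Step 3: insert 33 -> lo=[9, 33] (size 2, max 33) hi=[45] (size 1, min 45) -> median=33
Step 4: insert 49 -> lo=[9, 33] (size 2, max 33) hi=[45, 49] (size 2, min 45) -> median=39
Step 5: insert 24 -> lo=[9, 24, 33] (size 3, max 33) hi=[45, 49] (size 2, min 45) -> median=33
Step 6: insert 35 -> lo=[9, 24, 33] (size 3, max 33) hi=[35, 45, 49] (size 3, min 35) -> median=34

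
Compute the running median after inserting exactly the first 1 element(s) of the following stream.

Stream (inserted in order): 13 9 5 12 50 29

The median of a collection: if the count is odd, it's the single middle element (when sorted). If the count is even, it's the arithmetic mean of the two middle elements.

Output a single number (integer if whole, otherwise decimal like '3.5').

Step 1: insert 13 -> lo=[13] (size 1, max 13) hi=[] (size 0) -> median=13

Answer: 13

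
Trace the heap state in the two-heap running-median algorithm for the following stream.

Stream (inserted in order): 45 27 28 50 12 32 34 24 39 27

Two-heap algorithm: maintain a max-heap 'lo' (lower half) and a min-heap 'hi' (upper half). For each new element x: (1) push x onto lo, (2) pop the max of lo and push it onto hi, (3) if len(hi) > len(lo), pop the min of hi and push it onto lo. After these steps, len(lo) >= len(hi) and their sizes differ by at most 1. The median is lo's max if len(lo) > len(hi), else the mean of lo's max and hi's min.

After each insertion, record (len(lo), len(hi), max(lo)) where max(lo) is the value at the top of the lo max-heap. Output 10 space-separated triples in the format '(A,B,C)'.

Step 1: insert 45 -> lo=[45] hi=[] -> (len(lo)=1, len(hi)=0, max(lo)=45)
Step 2: insert 27 -> lo=[27] hi=[45] -> (len(lo)=1, len(hi)=1, max(lo)=27)
Step 3: insert 28 -> lo=[27, 28] hi=[45] -> (len(lo)=2, len(hi)=1, max(lo)=28)
Step 4: insert 50 -> lo=[27, 28] hi=[45, 50] -> (len(lo)=2, len(hi)=2, max(lo)=28)
Step 5: insert 12 -> lo=[12, 27, 28] hi=[45, 50] -> (len(lo)=3, len(hi)=2, max(lo)=28)
Step 6: insert 32 -> lo=[12, 27, 28] hi=[32, 45, 50] -> (len(lo)=3, len(hi)=3, max(lo)=28)
Step 7: insert 34 -> lo=[12, 27, 28, 32] hi=[34, 45, 50] -> (len(lo)=4, len(hi)=3, max(lo)=32)
Step 8: insert 24 -> lo=[12, 24, 27, 28] hi=[32, 34, 45, 50] -> (len(lo)=4, len(hi)=4, max(lo)=28)
Step 9: insert 39 -> lo=[12, 24, 27, 28, 32] hi=[34, 39, 45, 50] -> (len(lo)=5, len(hi)=4, max(lo)=32)
Step 10: insert 27 -> lo=[12, 24, 27, 27, 28] hi=[32, 34, 39, 45, 50] -> (len(lo)=5, len(hi)=5, max(lo)=28)

Answer: (1,0,45) (1,1,27) (2,1,28) (2,2,28) (3,2,28) (3,3,28) (4,3,32) (4,4,28) (5,4,32) (5,5,28)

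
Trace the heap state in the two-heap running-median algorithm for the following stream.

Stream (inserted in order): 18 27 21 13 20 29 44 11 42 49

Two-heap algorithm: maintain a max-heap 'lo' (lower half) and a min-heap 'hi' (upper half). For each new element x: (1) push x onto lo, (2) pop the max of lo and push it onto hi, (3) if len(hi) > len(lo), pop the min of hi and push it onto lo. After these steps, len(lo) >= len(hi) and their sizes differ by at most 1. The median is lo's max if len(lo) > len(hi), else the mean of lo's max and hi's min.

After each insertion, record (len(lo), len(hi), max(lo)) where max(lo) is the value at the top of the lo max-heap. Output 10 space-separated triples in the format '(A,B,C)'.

Step 1: insert 18 -> lo=[18] hi=[] -> (len(lo)=1, len(hi)=0, max(lo)=18)
Step 2: insert 27 -> lo=[18] hi=[27] -> (len(lo)=1, len(hi)=1, max(lo)=18)
Step 3: insert 21 -> lo=[18, 21] hi=[27] -> (len(lo)=2, len(hi)=1, max(lo)=21)
Step 4: insert 13 -> lo=[13, 18] hi=[21, 27] -> (len(lo)=2, len(hi)=2, max(lo)=18)
Step 5: insert 20 -> lo=[13, 18, 20] hi=[21, 27] -> (len(lo)=3, len(hi)=2, max(lo)=20)
Step 6: insert 29 -> lo=[13, 18, 20] hi=[21, 27, 29] -> (len(lo)=3, len(hi)=3, max(lo)=20)
Step 7: insert 44 -> lo=[13, 18, 20, 21] hi=[27, 29, 44] -> (len(lo)=4, len(hi)=3, max(lo)=21)
Step 8: insert 11 -> lo=[11, 13, 18, 20] hi=[21, 27, 29, 44] -> (len(lo)=4, len(hi)=4, max(lo)=20)
Step 9: insert 42 -> lo=[11, 13, 18, 20, 21] hi=[27, 29, 42, 44] -> (len(lo)=5, len(hi)=4, max(lo)=21)
Step 10: insert 49 -> lo=[11, 13, 18, 20, 21] hi=[27, 29, 42, 44, 49] -> (len(lo)=5, len(hi)=5, max(lo)=21)

Answer: (1,0,18) (1,1,18) (2,1,21) (2,2,18) (3,2,20) (3,3,20) (4,3,21) (4,4,20) (5,4,21) (5,5,21)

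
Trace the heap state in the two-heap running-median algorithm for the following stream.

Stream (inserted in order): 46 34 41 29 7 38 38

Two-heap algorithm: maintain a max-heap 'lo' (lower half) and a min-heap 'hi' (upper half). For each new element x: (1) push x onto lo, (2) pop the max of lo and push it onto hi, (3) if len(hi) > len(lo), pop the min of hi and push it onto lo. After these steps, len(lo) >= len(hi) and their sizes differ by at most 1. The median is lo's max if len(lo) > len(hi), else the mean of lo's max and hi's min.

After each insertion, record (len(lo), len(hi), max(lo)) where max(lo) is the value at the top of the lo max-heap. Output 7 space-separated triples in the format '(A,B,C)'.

Step 1: insert 46 -> lo=[46] hi=[] -> (len(lo)=1, len(hi)=0, max(lo)=46)
Step 2: insert 34 -> lo=[34] hi=[46] -> (len(lo)=1, len(hi)=1, max(lo)=34)
Step 3: insert 41 -> lo=[34, 41] hi=[46] -> (len(lo)=2, len(hi)=1, max(lo)=41)
Step 4: insert 29 -> lo=[29, 34] hi=[41, 46] -> (len(lo)=2, len(hi)=2, max(lo)=34)
Step 5: insert 7 -> lo=[7, 29, 34] hi=[41, 46] -> (len(lo)=3, len(hi)=2, max(lo)=34)
Step 6: insert 38 -> lo=[7, 29, 34] hi=[38, 41, 46] -> (len(lo)=3, len(hi)=3, max(lo)=34)
Step 7: insert 38 -> lo=[7, 29, 34, 38] hi=[38, 41, 46] -> (len(lo)=4, len(hi)=3, max(lo)=38)

Answer: (1,0,46) (1,1,34) (2,1,41) (2,2,34) (3,2,34) (3,3,34) (4,3,38)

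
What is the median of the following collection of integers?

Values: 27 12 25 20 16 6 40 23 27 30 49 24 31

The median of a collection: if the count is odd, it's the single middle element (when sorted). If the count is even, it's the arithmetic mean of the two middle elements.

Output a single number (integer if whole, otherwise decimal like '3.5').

Step 1: insert 27 -> lo=[27] (size 1, max 27) hi=[] (size 0) -> median=27
Step 2: insert 12 -> lo=[12] (size 1, max 12) hi=[27] (size 1, min 27) -> median=19.5
Step 3: insert 25 -> lo=[12, 25] (size 2, max 25) hi=[27] (size 1, min 27) -> median=25
Step 4: insert 20 -> lo=[12, 20] (size 2, max 20) hi=[25, 27] (size 2, min 25) -> median=22.5
Step 5: insert 16 -> lo=[12, 16, 20] (size 3, max 20) hi=[25, 27] (size 2, min 25) -> median=20
Step 6: insert 6 -> lo=[6, 12, 16] (size 3, max 16) hi=[20, 25, 27] (size 3, min 20) -> median=18
Step 7: insert 40 -> lo=[6, 12, 16, 20] (size 4, max 20) hi=[25, 27, 40] (size 3, min 25) -> median=20
Step 8: insert 23 -> lo=[6, 12, 16, 20] (size 4, max 20) hi=[23, 25, 27, 40] (size 4, min 23) -> median=21.5
Step 9: insert 27 -> lo=[6, 12, 16, 20, 23] (size 5, max 23) hi=[25, 27, 27, 40] (size 4, min 25) -> median=23
Step 10: insert 30 -> lo=[6, 12, 16, 20, 23] (size 5, max 23) hi=[25, 27, 27, 30, 40] (size 5, min 25) -> median=24
Step 11: insert 49 -> lo=[6, 12, 16, 20, 23, 25] (size 6, max 25) hi=[27, 27, 30, 40, 49] (size 5, min 27) -> median=25
Step 12: insert 24 -> lo=[6, 12, 16, 20, 23, 24] (size 6, max 24) hi=[25, 27, 27, 30, 40, 49] (size 6, min 25) -> median=24.5
Step 13: insert 31 -> lo=[6, 12, 16, 20, 23, 24, 25] (size 7, max 25) hi=[27, 27, 30, 31, 40, 49] (size 6, min 27) -> median=25

Answer: 25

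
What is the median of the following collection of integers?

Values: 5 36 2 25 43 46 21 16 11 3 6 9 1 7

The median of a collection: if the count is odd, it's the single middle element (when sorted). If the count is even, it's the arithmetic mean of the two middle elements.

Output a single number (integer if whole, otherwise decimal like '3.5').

Answer: 10

Derivation:
Step 1: insert 5 -> lo=[5] (size 1, max 5) hi=[] (size 0) -> median=5
Step 2: insert 36 -> lo=[5] (size 1, max 5) hi=[36] (size 1, min 36) -> median=20.5
Step 3: insert 2 -> lo=[2, 5] (size 2, max 5) hi=[36] (size 1, min 36) -> median=5
Step 4: insert 25 -> lo=[2, 5] (size 2, max 5) hi=[25, 36] (size 2, min 25) -> median=15
Step 5: insert 43 -> lo=[2, 5, 25] (size 3, max 25) hi=[36, 43] (size 2, min 36) -> median=25
Step 6: insert 46 -> lo=[2, 5, 25] (size 3, max 25) hi=[36, 43, 46] (size 3, min 36) -> median=30.5
Step 7: insert 21 -> lo=[2, 5, 21, 25] (size 4, max 25) hi=[36, 43, 46] (size 3, min 36) -> median=25
Step 8: insert 16 -> lo=[2, 5, 16, 21] (size 4, max 21) hi=[25, 36, 43, 46] (size 4, min 25) -> median=23
Step 9: insert 11 -> lo=[2, 5, 11, 16, 21] (size 5, max 21) hi=[25, 36, 43, 46] (size 4, min 25) -> median=21
Step 10: insert 3 -> lo=[2, 3, 5, 11, 16] (size 5, max 16) hi=[21, 25, 36, 43, 46] (size 5, min 21) -> median=18.5
Step 11: insert 6 -> lo=[2, 3, 5, 6, 11, 16] (size 6, max 16) hi=[21, 25, 36, 43, 46] (size 5, min 21) -> median=16
Step 12: insert 9 -> lo=[2, 3, 5, 6, 9, 11] (size 6, max 11) hi=[16, 21, 25, 36, 43, 46] (size 6, min 16) -> median=13.5
Step 13: insert 1 -> lo=[1, 2, 3, 5, 6, 9, 11] (size 7, max 11) hi=[16, 21, 25, 36, 43, 46] (size 6, min 16) -> median=11
Step 14: insert 7 -> lo=[1, 2, 3, 5, 6, 7, 9] (size 7, max 9) hi=[11, 16, 21, 25, 36, 43, 46] (size 7, min 11) -> median=10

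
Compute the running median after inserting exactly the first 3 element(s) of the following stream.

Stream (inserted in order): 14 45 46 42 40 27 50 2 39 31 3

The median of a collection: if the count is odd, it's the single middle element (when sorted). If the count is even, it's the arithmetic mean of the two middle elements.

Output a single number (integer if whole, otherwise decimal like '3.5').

Step 1: insert 14 -> lo=[14] (size 1, max 14) hi=[] (size 0) -> median=14
Step 2: insert 45 -> lo=[14] (size 1, max 14) hi=[45] (size 1, min 45) -> median=29.5
Step 3: insert 46 -> lo=[14, 45] (size 2, max 45) hi=[46] (size 1, min 46) -> median=45

Answer: 45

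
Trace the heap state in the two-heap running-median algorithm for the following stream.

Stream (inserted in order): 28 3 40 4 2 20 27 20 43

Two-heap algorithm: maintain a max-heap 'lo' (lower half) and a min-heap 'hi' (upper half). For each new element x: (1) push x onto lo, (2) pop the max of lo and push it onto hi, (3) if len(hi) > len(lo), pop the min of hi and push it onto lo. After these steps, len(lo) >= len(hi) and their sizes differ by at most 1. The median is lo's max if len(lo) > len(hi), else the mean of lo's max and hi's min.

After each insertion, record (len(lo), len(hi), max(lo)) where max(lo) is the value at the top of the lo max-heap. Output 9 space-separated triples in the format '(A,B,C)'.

Step 1: insert 28 -> lo=[28] hi=[] -> (len(lo)=1, len(hi)=0, max(lo)=28)
Step 2: insert 3 -> lo=[3] hi=[28] -> (len(lo)=1, len(hi)=1, max(lo)=3)
Step 3: insert 40 -> lo=[3, 28] hi=[40] -> (len(lo)=2, len(hi)=1, max(lo)=28)
Step 4: insert 4 -> lo=[3, 4] hi=[28, 40] -> (len(lo)=2, len(hi)=2, max(lo)=4)
Step 5: insert 2 -> lo=[2, 3, 4] hi=[28, 40] -> (len(lo)=3, len(hi)=2, max(lo)=4)
Step 6: insert 20 -> lo=[2, 3, 4] hi=[20, 28, 40] -> (len(lo)=3, len(hi)=3, max(lo)=4)
Step 7: insert 27 -> lo=[2, 3, 4, 20] hi=[27, 28, 40] -> (len(lo)=4, len(hi)=3, max(lo)=20)
Step 8: insert 20 -> lo=[2, 3, 4, 20] hi=[20, 27, 28, 40] -> (len(lo)=4, len(hi)=4, max(lo)=20)
Step 9: insert 43 -> lo=[2, 3, 4, 20, 20] hi=[27, 28, 40, 43] -> (len(lo)=5, len(hi)=4, max(lo)=20)

Answer: (1,0,28) (1,1,3) (2,1,28) (2,2,4) (3,2,4) (3,3,4) (4,3,20) (4,4,20) (5,4,20)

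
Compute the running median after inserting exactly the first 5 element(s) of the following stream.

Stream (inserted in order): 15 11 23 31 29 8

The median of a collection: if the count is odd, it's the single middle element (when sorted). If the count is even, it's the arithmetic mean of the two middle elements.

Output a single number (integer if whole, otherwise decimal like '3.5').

Step 1: insert 15 -> lo=[15] (size 1, max 15) hi=[] (size 0) -> median=15
Step 2: insert 11 -> lo=[11] (size 1, max 11) hi=[15] (size 1, min 15) -> median=13
Step 3: insert 23 -> lo=[11, 15] (size 2, max 15) hi=[23] (size 1, min 23) -> median=15
Step 4: insert 31 -> lo=[11, 15] (size 2, max 15) hi=[23, 31] (size 2, min 23) -> median=19
Step 5: insert 29 -> lo=[11, 15, 23] (size 3, max 23) hi=[29, 31] (size 2, min 29) -> median=23

Answer: 23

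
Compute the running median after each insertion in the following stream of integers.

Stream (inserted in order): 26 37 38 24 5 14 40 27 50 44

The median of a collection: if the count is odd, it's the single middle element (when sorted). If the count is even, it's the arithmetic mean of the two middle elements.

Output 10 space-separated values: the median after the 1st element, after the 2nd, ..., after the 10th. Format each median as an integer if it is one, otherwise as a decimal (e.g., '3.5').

Step 1: insert 26 -> lo=[26] (size 1, max 26) hi=[] (size 0) -> median=26
Step 2: insert 37 -> lo=[26] (size 1, max 26) hi=[37] (size 1, min 37) -> median=31.5
Step 3: insert 38 -> lo=[26, 37] (size 2, max 37) hi=[38] (size 1, min 38) -> median=37
Step 4: insert 24 -> lo=[24, 26] (size 2, max 26) hi=[37, 38] (size 2, min 37) -> median=31.5
Step 5: insert 5 -> lo=[5, 24, 26] (size 3, max 26) hi=[37, 38] (size 2, min 37) -> median=26
Step 6: insert 14 -> lo=[5, 14, 24] (size 3, max 24) hi=[26, 37, 38] (size 3, min 26) -> median=25
Step 7: insert 40 -> lo=[5, 14, 24, 26] (size 4, max 26) hi=[37, 38, 40] (size 3, min 37) -> median=26
Step 8: insert 27 -> lo=[5, 14, 24, 26] (size 4, max 26) hi=[27, 37, 38, 40] (size 4, min 27) -> median=26.5
Step 9: insert 50 -> lo=[5, 14, 24, 26, 27] (size 5, max 27) hi=[37, 38, 40, 50] (size 4, min 37) -> median=27
Step 10: insert 44 -> lo=[5, 14, 24, 26, 27] (size 5, max 27) hi=[37, 38, 40, 44, 50] (size 5, min 37) -> median=32

Answer: 26 31.5 37 31.5 26 25 26 26.5 27 32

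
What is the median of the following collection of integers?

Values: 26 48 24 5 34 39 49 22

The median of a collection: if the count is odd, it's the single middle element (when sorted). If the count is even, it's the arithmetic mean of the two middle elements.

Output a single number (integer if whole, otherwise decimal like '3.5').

Step 1: insert 26 -> lo=[26] (size 1, max 26) hi=[] (size 0) -> median=26
Step 2: insert 48 -> lo=[26] (size 1, max 26) hi=[48] (size 1, min 48) -> median=37
Step 3: insert 24 -> lo=[24, 26] (size 2, max 26) hi=[48] (size 1, min 48) -> median=26
Step 4: insert 5 -> lo=[5, 24] (size 2, max 24) hi=[26, 48] (size 2, min 26) -> median=25
Step 5: insert 34 -> lo=[5, 24, 26] (size 3, max 26) hi=[34, 48] (size 2, min 34) -> median=26
Step 6: insert 39 -> lo=[5, 24, 26] (size 3, max 26) hi=[34, 39, 48] (size 3, min 34) -> median=30
Step 7: insert 49 -> lo=[5, 24, 26, 34] (size 4, max 34) hi=[39, 48, 49] (size 3, min 39) -> median=34
Step 8: insert 22 -> lo=[5, 22, 24, 26] (size 4, max 26) hi=[34, 39, 48, 49] (size 4, min 34) -> median=30

Answer: 30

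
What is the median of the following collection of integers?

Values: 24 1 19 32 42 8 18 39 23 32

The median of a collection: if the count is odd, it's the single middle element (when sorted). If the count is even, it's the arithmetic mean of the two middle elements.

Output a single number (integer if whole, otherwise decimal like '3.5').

Answer: 23.5

Derivation:
Step 1: insert 24 -> lo=[24] (size 1, max 24) hi=[] (size 0) -> median=24
Step 2: insert 1 -> lo=[1] (size 1, max 1) hi=[24] (size 1, min 24) -> median=12.5
Step 3: insert 19 -> lo=[1, 19] (size 2, max 19) hi=[24] (size 1, min 24) -> median=19
Step 4: insert 32 -> lo=[1, 19] (size 2, max 19) hi=[24, 32] (size 2, min 24) -> median=21.5
Step 5: insert 42 -> lo=[1, 19, 24] (size 3, max 24) hi=[32, 42] (size 2, min 32) -> median=24
Step 6: insert 8 -> lo=[1, 8, 19] (size 3, max 19) hi=[24, 32, 42] (size 3, min 24) -> median=21.5
Step 7: insert 18 -> lo=[1, 8, 18, 19] (size 4, max 19) hi=[24, 32, 42] (size 3, min 24) -> median=19
Step 8: insert 39 -> lo=[1, 8, 18, 19] (size 4, max 19) hi=[24, 32, 39, 42] (size 4, min 24) -> median=21.5
Step 9: insert 23 -> lo=[1, 8, 18, 19, 23] (size 5, max 23) hi=[24, 32, 39, 42] (size 4, min 24) -> median=23
Step 10: insert 32 -> lo=[1, 8, 18, 19, 23] (size 5, max 23) hi=[24, 32, 32, 39, 42] (size 5, min 24) -> median=23.5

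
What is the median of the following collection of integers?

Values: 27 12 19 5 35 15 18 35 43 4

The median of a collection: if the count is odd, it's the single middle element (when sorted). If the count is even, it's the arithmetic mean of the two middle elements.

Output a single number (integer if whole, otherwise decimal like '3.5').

Answer: 18.5

Derivation:
Step 1: insert 27 -> lo=[27] (size 1, max 27) hi=[] (size 0) -> median=27
Step 2: insert 12 -> lo=[12] (size 1, max 12) hi=[27] (size 1, min 27) -> median=19.5
Step 3: insert 19 -> lo=[12, 19] (size 2, max 19) hi=[27] (size 1, min 27) -> median=19
Step 4: insert 5 -> lo=[5, 12] (size 2, max 12) hi=[19, 27] (size 2, min 19) -> median=15.5
Step 5: insert 35 -> lo=[5, 12, 19] (size 3, max 19) hi=[27, 35] (size 2, min 27) -> median=19
Step 6: insert 15 -> lo=[5, 12, 15] (size 3, max 15) hi=[19, 27, 35] (size 3, min 19) -> median=17
Step 7: insert 18 -> lo=[5, 12, 15, 18] (size 4, max 18) hi=[19, 27, 35] (size 3, min 19) -> median=18
Step 8: insert 35 -> lo=[5, 12, 15, 18] (size 4, max 18) hi=[19, 27, 35, 35] (size 4, min 19) -> median=18.5
Step 9: insert 43 -> lo=[5, 12, 15, 18, 19] (size 5, max 19) hi=[27, 35, 35, 43] (size 4, min 27) -> median=19
Step 10: insert 4 -> lo=[4, 5, 12, 15, 18] (size 5, max 18) hi=[19, 27, 35, 35, 43] (size 5, min 19) -> median=18.5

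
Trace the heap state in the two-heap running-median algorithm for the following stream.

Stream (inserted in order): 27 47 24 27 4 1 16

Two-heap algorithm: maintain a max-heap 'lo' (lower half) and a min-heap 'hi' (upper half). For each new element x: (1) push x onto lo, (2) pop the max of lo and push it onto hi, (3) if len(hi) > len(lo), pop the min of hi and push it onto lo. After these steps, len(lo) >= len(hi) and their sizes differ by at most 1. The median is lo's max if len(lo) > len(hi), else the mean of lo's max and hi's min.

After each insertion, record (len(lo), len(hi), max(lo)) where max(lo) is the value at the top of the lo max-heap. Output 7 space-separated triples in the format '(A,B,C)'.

Step 1: insert 27 -> lo=[27] hi=[] -> (len(lo)=1, len(hi)=0, max(lo)=27)
Step 2: insert 47 -> lo=[27] hi=[47] -> (len(lo)=1, len(hi)=1, max(lo)=27)
Step 3: insert 24 -> lo=[24, 27] hi=[47] -> (len(lo)=2, len(hi)=1, max(lo)=27)
Step 4: insert 27 -> lo=[24, 27] hi=[27, 47] -> (len(lo)=2, len(hi)=2, max(lo)=27)
Step 5: insert 4 -> lo=[4, 24, 27] hi=[27, 47] -> (len(lo)=3, len(hi)=2, max(lo)=27)
Step 6: insert 1 -> lo=[1, 4, 24] hi=[27, 27, 47] -> (len(lo)=3, len(hi)=3, max(lo)=24)
Step 7: insert 16 -> lo=[1, 4, 16, 24] hi=[27, 27, 47] -> (len(lo)=4, len(hi)=3, max(lo)=24)

Answer: (1,0,27) (1,1,27) (2,1,27) (2,2,27) (3,2,27) (3,3,24) (4,3,24)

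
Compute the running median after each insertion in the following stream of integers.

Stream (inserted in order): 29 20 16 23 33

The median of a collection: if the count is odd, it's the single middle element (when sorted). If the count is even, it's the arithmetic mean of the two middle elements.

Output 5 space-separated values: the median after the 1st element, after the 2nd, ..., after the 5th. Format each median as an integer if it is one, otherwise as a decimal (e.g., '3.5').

Answer: 29 24.5 20 21.5 23

Derivation:
Step 1: insert 29 -> lo=[29] (size 1, max 29) hi=[] (size 0) -> median=29
Step 2: insert 20 -> lo=[20] (size 1, max 20) hi=[29] (size 1, min 29) -> median=24.5
Step 3: insert 16 -> lo=[16, 20] (size 2, max 20) hi=[29] (size 1, min 29) -> median=20
Step 4: insert 23 -> lo=[16, 20] (size 2, max 20) hi=[23, 29] (size 2, min 23) -> median=21.5
Step 5: insert 33 -> lo=[16, 20, 23] (size 3, max 23) hi=[29, 33] (size 2, min 29) -> median=23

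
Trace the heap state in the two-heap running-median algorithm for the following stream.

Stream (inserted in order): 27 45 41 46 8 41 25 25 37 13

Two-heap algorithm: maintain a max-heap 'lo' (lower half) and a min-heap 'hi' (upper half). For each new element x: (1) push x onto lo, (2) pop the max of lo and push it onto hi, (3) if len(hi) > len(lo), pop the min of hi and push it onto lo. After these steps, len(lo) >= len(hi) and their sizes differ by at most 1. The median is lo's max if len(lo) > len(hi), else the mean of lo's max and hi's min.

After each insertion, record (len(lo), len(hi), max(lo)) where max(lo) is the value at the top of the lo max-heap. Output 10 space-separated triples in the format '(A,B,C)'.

Answer: (1,0,27) (1,1,27) (2,1,41) (2,2,41) (3,2,41) (3,3,41) (4,3,41) (4,4,27) (5,4,37) (5,5,27)

Derivation:
Step 1: insert 27 -> lo=[27] hi=[] -> (len(lo)=1, len(hi)=0, max(lo)=27)
Step 2: insert 45 -> lo=[27] hi=[45] -> (len(lo)=1, len(hi)=1, max(lo)=27)
Step 3: insert 41 -> lo=[27, 41] hi=[45] -> (len(lo)=2, len(hi)=1, max(lo)=41)
Step 4: insert 46 -> lo=[27, 41] hi=[45, 46] -> (len(lo)=2, len(hi)=2, max(lo)=41)
Step 5: insert 8 -> lo=[8, 27, 41] hi=[45, 46] -> (len(lo)=3, len(hi)=2, max(lo)=41)
Step 6: insert 41 -> lo=[8, 27, 41] hi=[41, 45, 46] -> (len(lo)=3, len(hi)=3, max(lo)=41)
Step 7: insert 25 -> lo=[8, 25, 27, 41] hi=[41, 45, 46] -> (len(lo)=4, len(hi)=3, max(lo)=41)
Step 8: insert 25 -> lo=[8, 25, 25, 27] hi=[41, 41, 45, 46] -> (len(lo)=4, len(hi)=4, max(lo)=27)
Step 9: insert 37 -> lo=[8, 25, 25, 27, 37] hi=[41, 41, 45, 46] -> (len(lo)=5, len(hi)=4, max(lo)=37)
Step 10: insert 13 -> lo=[8, 13, 25, 25, 27] hi=[37, 41, 41, 45, 46] -> (len(lo)=5, len(hi)=5, max(lo)=27)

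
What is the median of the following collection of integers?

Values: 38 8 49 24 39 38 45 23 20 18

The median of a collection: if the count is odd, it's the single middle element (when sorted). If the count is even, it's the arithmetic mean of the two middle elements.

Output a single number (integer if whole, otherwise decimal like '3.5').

Answer: 31

Derivation:
Step 1: insert 38 -> lo=[38] (size 1, max 38) hi=[] (size 0) -> median=38
Step 2: insert 8 -> lo=[8] (size 1, max 8) hi=[38] (size 1, min 38) -> median=23
Step 3: insert 49 -> lo=[8, 38] (size 2, max 38) hi=[49] (size 1, min 49) -> median=38
Step 4: insert 24 -> lo=[8, 24] (size 2, max 24) hi=[38, 49] (size 2, min 38) -> median=31
Step 5: insert 39 -> lo=[8, 24, 38] (size 3, max 38) hi=[39, 49] (size 2, min 39) -> median=38
Step 6: insert 38 -> lo=[8, 24, 38] (size 3, max 38) hi=[38, 39, 49] (size 3, min 38) -> median=38
Step 7: insert 45 -> lo=[8, 24, 38, 38] (size 4, max 38) hi=[39, 45, 49] (size 3, min 39) -> median=38
Step 8: insert 23 -> lo=[8, 23, 24, 38] (size 4, max 38) hi=[38, 39, 45, 49] (size 4, min 38) -> median=38
Step 9: insert 20 -> lo=[8, 20, 23, 24, 38] (size 5, max 38) hi=[38, 39, 45, 49] (size 4, min 38) -> median=38
Step 10: insert 18 -> lo=[8, 18, 20, 23, 24] (size 5, max 24) hi=[38, 38, 39, 45, 49] (size 5, min 38) -> median=31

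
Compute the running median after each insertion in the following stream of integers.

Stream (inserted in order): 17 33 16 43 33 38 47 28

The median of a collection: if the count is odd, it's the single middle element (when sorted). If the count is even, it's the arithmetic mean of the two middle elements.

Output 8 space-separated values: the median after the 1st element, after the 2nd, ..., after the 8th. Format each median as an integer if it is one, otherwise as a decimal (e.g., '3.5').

Answer: 17 25 17 25 33 33 33 33

Derivation:
Step 1: insert 17 -> lo=[17] (size 1, max 17) hi=[] (size 0) -> median=17
Step 2: insert 33 -> lo=[17] (size 1, max 17) hi=[33] (size 1, min 33) -> median=25
Step 3: insert 16 -> lo=[16, 17] (size 2, max 17) hi=[33] (size 1, min 33) -> median=17
Step 4: insert 43 -> lo=[16, 17] (size 2, max 17) hi=[33, 43] (size 2, min 33) -> median=25
Step 5: insert 33 -> lo=[16, 17, 33] (size 3, max 33) hi=[33, 43] (size 2, min 33) -> median=33
Step 6: insert 38 -> lo=[16, 17, 33] (size 3, max 33) hi=[33, 38, 43] (size 3, min 33) -> median=33
Step 7: insert 47 -> lo=[16, 17, 33, 33] (size 4, max 33) hi=[38, 43, 47] (size 3, min 38) -> median=33
Step 8: insert 28 -> lo=[16, 17, 28, 33] (size 4, max 33) hi=[33, 38, 43, 47] (size 4, min 33) -> median=33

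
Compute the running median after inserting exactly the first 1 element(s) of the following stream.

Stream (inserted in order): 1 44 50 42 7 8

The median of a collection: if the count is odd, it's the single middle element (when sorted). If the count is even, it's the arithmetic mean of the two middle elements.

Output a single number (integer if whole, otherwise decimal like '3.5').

Step 1: insert 1 -> lo=[1] (size 1, max 1) hi=[] (size 0) -> median=1

Answer: 1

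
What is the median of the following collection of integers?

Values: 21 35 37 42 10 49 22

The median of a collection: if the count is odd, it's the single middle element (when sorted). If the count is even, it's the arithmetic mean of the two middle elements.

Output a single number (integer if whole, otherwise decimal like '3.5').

Step 1: insert 21 -> lo=[21] (size 1, max 21) hi=[] (size 0) -> median=21
Step 2: insert 35 -> lo=[21] (size 1, max 21) hi=[35] (size 1, min 35) -> median=28
Step 3: insert 37 -> lo=[21, 35] (size 2, max 35) hi=[37] (size 1, min 37) -> median=35
Step 4: insert 42 -> lo=[21, 35] (size 2, max 35) hi=[37, 42] (size 2, min 37) -> median=36
Step 5: insert 10 -> lo=[10, 21, 35] (size 3, max 35) hi=[37, 42] (size 2, min 37) -> median=35
Step 6: insert 49 -> lo=[10, 21, 35] (size 3, max 35) hi=[37, 42, 49] (size 3, min 37) -> median=36
Step 7: insert 22 -> lo=[10, 21, 22, 35] (size 4, max 35) hi=[37, 42, 49] (size 3, min 37) -> median=35

Answer: 35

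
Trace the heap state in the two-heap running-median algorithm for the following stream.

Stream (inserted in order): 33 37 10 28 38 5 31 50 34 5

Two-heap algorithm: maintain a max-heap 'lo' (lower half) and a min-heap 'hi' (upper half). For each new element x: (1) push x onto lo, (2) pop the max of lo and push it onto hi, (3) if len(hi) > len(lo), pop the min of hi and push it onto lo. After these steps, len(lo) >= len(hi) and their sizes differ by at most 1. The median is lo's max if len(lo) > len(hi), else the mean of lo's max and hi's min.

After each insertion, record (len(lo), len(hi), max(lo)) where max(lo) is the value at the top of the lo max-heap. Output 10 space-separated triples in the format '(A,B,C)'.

Answer: (1,0,33) (1,1,33) (2,1,33) (2,2,28) (3,2,33) (3,3,28) (4,3,31) (4,4,31) (5,4,33) (5,5,31)

Derivation:
Step 1: insert 33 -> lo=[33] hi=[] -> (len(lo)=1, len(hi)=0, max(lo)=33)
Step 2: insert 37 -> lo=[33] hi=[37] -> (len(lo)=1, len(hi)=1, max(lo)=33)
Step 3: insert 10 -> lo=[10, 33] hi=[37] -> (len(lo)=2, len(hi)=1, max(lo)=33)
Step 4: insert 28 -> lo=[10, 28] hi=[33, 37] -> (len(lo)=2, len(hi)=2, max(lo)=28)
Step 5: insert 38 -> lo=[10, 28, 33] hi=[37, 38] -> (len(lo)=3, len(hi)=2, max(lo)=33)
Step 6: insert 5 -> lo=[5, 10, 28] hi=[33, 37, 38] -> (len(lo)=3, len(hi)=3, max(lo)=28)
Step 7: insert 31 -> lo=[5, 10, 28, 31] hi=[33, 37, 38] -> (len(lo)=4, len(hi)=3, max(lo)=31)
Step 8: insert 50 -> lo=[5, 10, 28, 31] hi=[33, 37, 38, 50] -> (len(lo)=4, len(hi)=4, max(lo)=31)
Step 9: insert 34 -> lo=[5, 10, 28, 31, 33] hi=[34, 37, 38, 50] -> (len(lo)=5, len(hi)=4, max(lo)=33)
Step 10: insert 5 -> lo=[5, 5, 10, 28, 31] hi=[33, 34, 37, 38, 50] -> (len(lo)=5, len(hi)=5, max(lo)=31)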